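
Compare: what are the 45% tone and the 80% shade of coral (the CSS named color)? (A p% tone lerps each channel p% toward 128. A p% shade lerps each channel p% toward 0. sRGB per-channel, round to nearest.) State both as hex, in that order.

#c67f66, #331910

CSS coral is rgb(255, 127, 80).
45% tone:
  R: 255 − 57.15 = 197.85 → 198
  G: 127 + 0.45×(128−127) = 127 + 0.45 = 127.45 → 127
  B: 80 + 0.45×(128−80) = 80 + 21.6 = 101.6 → 102
  → #c67f66
80% shade:
  R: 255 − 204 = 51 → 51
  G: 127 − 101.6 = 25.4 → 25
  B: 80 + 0.8×(0−80) = 80 − 64 = 16 → 16
  → #331910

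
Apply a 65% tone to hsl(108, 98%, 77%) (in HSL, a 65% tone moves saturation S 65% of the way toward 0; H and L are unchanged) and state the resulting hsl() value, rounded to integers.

S moves 65% from 98 toward 0: 98 − 63.7 = 34.3 → 34.
H and L are unchanged.

hsl(108, 34%, 77%)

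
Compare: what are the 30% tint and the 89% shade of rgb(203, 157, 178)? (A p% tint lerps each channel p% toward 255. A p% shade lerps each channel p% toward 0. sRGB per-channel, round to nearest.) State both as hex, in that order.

30% tint:
  R: 203 + 15.6 = 218.6 → 219
  G: 157 + 0.3×(255−157) = 157 + 29.4 = 186.4 → 186
  B: 178 + 0.3×(255−178) = 178 + 23.1 = 201.1 → 201
  → #dbbac9
89% shade:
  R: 203 + 0.89×(0−203) = 203 − 180.67 = 22.33 → 22
  G: 157 + 0.89×(0−157) = 157 − 139.73 = 17.27 → 17
  B: 178 − 158.42 = 19.58 → 20
  → #161114

#dbbac9, #161114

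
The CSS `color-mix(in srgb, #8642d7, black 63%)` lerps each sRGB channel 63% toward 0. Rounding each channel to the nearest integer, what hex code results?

#8642d7 is rgb(134, 66, 215).
Per channel, c → c + 0.63(0 − c):
  R: 134 + 0.63×(0−134) = 134 − 84.42 = 49.58 → 50
  G: 66 − 41.58 = 24.42 → 24
  B: 215 + 0.63×(0−215) = 215 − 135.45 = 79.55 → 80
rgb(50, 24, 80) = #321850.

#321850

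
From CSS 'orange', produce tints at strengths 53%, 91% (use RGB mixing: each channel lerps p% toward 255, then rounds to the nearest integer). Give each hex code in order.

#ffd587, #fff7e8

CSS orange is rgb(255, 165, 0).
53%: (255→255, 165 + 47.7 = 212.7→213, 0 + 135.15 = 135.15→135) → #ffd587
91%: (255→255, 165 + 81.9 = 246.9→247, 0 + 232.05 = 232.05→232) → #fff7e8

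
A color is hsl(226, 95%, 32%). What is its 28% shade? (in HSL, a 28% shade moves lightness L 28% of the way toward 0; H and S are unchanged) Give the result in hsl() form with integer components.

hsl(226, 95%, 23%)

L moves 28% from 32 toward 0: 32 − 8.96 = 23.04 → 23.
H and S are unchanged.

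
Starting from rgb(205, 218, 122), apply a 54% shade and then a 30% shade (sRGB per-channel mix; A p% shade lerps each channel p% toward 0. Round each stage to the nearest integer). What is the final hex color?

Per channel, c → c + 0.54(0 − c):
  R: 205 + 0.54×(0−205) = 205 − 110.7 = 94.3 → 94
  G: 218 − 117.72 = 100.28 → 100
  B: 122 − 65.88 = 56.12 → 56
After the shade: rgb(94, 100, 56) = #5E6438.
Lerp each channel 30% toward 0:
  R: 94 + 0.3×(0−94) = 94 − 28.2 = 65.8 → 66
  G: 100 − 30 = 70 → 70
  B: 56 − 16.8 = 39.2 → 39
rgb(66, 70, 39) = #424627.

#424627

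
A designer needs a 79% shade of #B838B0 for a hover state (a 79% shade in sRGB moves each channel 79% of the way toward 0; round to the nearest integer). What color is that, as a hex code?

#B838B0 is rgb(184, 56, 176).
Lerp each channel 79% toward 0:
  R: 184 − 145.36 = 38.64 → 39
  G: 56 + 0.79×(0−56) = 56 − 44.24 = 11.76 → 12
  B: 176 − 139.04 = 36.96 → 37
rgb(39, 12, 37) = #270C25.

#270C25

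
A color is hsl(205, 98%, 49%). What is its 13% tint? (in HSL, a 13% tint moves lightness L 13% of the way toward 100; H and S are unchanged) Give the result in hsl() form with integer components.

hsl(205, 98%, 56%)

L moves 13% from 49 toward 100: 49 + 6.63 = 55.63 → 56.
H and S are unchanged.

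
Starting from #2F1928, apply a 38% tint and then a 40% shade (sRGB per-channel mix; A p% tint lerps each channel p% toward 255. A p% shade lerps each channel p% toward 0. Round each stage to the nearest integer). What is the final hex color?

#4C4349

#2F1928 is rgb(47, 25, 40).
Per channel, c → c + 0.38(255 − c):
  R: 47 + 0.38×(255−47) = 47 + 79.04 = 126.04 → 126
  G: 25 + 0.38×(255−25) = 25 + 87.4 = 112.4 → 112
  B: 40 + 0.38×(255−40) = 40 + 81.7 = 121.7 → 122
After the tint: rgb(126, 112, 122) = #7E707A.
A 40% shade moves each channel 40% toward 0:
  R: 126 + 0.4×(0−126) = 126 − 50.4 = 75.6 → 76
  G: 112 − 44.8 = 67.2 → 67
  B: 122 + 0.4×(0−122) = 122 − 48.8 = 73.2 → 73
rgb(76, 67, 73) = #4C4349.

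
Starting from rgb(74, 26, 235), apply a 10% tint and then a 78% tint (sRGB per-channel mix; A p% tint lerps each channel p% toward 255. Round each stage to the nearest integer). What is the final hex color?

#dbd2fb

Lerp each channel 10% toward 255:
  R: 74 + 18.1 = 92.1 → 92
  G: 26 + 0.1×(255−26) = 26 + 22.9 = 48.9 → 49
  B: 235 + 0.1×(255−235) = 235 + 2 = 237 → 237
After the tint: rgb(92, 49, 237) = #5c31ed.
Per channel, c → c + 0.78(255 − c):
  R: 92 + 0.78×(255−92) = 92 + 127.14 = 219.14 → 219
  G: 49 + 0.78×(255−49) = 49 + 160.68 = 209.68 → 210
  B: 237 + 0.78×(255−237) = 237 + 14.04 = 251.04 → 251
rgb(219, 210, 251) = #dbd2fb.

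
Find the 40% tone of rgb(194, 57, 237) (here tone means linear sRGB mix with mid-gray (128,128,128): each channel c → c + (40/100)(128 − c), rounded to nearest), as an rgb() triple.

rgb(168, 85, 193)

A 40% tone moves each channel 40% toward 128:
  R: 194 + 0.4×(128−194) = 194 − 26.4 = 167.6 → 168
  G: 57 + 28.4 = 85.4 → 85
  B: 237 + 0.4×(128−237) = 237 − 43.6 = 193.4 → 193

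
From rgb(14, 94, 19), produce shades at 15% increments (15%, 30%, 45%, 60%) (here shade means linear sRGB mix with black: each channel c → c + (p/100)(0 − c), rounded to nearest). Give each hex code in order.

15%: (14 − 2.1 = 11.9→12, 94 − 14.1 = 79.9→80, 19 − 2.85 = 16.15→16) → #0C5010
30%: (14 − 4.2 = 9.8→10, 94 − 28.2 = 65.8→66, 19 − 5.7 = 13.3→13) → #0A420D
45%: (14 − 6.3 = 7.7→8, 94 − 42.3 = 51.7→52, 19 − 8.55 = 10.45→10) → #08340A
60%: (14 − 8.4 = 5.6→6, 94 − 56.4 = 37.6→38, 19 − 11.4 = 7.6→8) → #062608

#0C5010, #0A420D, #08340A, #062608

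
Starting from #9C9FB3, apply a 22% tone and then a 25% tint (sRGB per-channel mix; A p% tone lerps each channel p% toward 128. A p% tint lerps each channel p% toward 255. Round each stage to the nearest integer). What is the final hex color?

#B0B2BE

#9C9FB3 is rgb(156, 159, 179).
Lerp each channel 22% toward 128:
  R: 156 − 6.16 = 149.84 → 150
  G: 159 + 0.22×(128−159) = 159 − 6.82 = 152.18 → 152
  B: 179 + 0.22×(128−179) = 179 − 11.22 = 167.78 → 168
After the tone: rgb(150, 152, 168) = #9698A8.
A 25% tint moves each channel 25% toward 255:
  R: 150 + 0.25×(255−150) = 150 + 26.25 = 176.25 → 176
  G: 152 + 25.75 = 177.75 → 178
  B: 168 + 21.75 = 189.75 → 190
rgb(176, 178, 190) = #B0B2BE.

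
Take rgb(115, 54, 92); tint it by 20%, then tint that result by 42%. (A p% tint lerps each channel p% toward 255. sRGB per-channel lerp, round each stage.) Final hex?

#bea2b4

A 20% tint moves each channel 20% toward 255:
  R: 115 + 28 = 143 → 143
  G: 54 + 0.2×(255−54) = 54 + 40.2 = 94.2 → 94
  B: 92 + 0.2×(255−92) = 92 + 32.6 = 124.6 → 125
After the tint: rgb(143, 94, 125) = #8f5e7d.
Per channel, c → c + 0.42(255 − c):
  R: 143 + 0.42×(255−143) = 143 + 47.04 = 190.04 → 190
  G: 94 + 67.62 = 161.62 → 162
  B: 125 + 0.42×(255−125) = 125 + 54.6 = 179.6 → 180
rgb(190, 162, 180) = #bea2b4.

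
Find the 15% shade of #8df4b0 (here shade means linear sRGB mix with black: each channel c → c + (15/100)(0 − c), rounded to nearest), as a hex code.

#78cf96

#8df4b0 is rgb(141, 244, 176).
A 15% shade moves each channel 15% toward 0:
  R: 141 − 21.15 = 119.85 → 120
  G: 244 + 0.15×(0−244) = 244 − 36.6 = 207.4 → 207
  B: 176 − 26.4 = 149.6 → 150
rgb(120, 207, 150) = #78cf96.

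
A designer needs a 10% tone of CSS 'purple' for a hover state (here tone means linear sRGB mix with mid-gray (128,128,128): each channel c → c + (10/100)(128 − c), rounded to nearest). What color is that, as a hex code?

CSS purple is rgb(128, 0, 128).
Lerp each channel 10% toward 128:
  R: 128 + 0.1×(128−128) = 128 + 0 = 128 → 128
  G: 0 + 12.8 = 12.8 → 13
  B: 128 + 0 = 128 → 128
rgb(128, 13, 128) = #800D80.

#800D80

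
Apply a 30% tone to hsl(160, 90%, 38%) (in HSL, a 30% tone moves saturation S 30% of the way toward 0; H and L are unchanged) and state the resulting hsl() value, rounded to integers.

hsl(160, 63%, 38%)

S moves 30% from 90 toward 0: 90 − 27 = 63 → 63.
H and L are unchanged.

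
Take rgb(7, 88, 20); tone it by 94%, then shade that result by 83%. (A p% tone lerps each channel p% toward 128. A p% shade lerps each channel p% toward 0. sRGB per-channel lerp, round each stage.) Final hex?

Per channel, c → c + 0.94(128 − c):
  R: 7 + 0.94×(128−7) = 7 + 113.74 = 120.74 → 121
  G: 88 + 37.6 = 125.6 → 126
  B: 20 + 101.52 = 121.52 → 122
After the tone: rgb(121, 126, 122) = #797e7a.
An 83% shade moves each channel 83% toward 0:
  R: 121 − 100.43 = 20.57 → 21
  G: 126 − 104.58 = 21.42 → 21
  B: 122 + 0.83×(0−122) = 122 − 101.26 = 20.74 → 21
rgb(21, 21, 21) = #151515.

#151515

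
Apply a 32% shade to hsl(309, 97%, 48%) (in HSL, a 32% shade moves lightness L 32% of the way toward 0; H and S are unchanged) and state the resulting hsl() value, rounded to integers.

hsl(309, 97%, 33%)

L moves 32% from 48 toward 0: 48 − 15.36 = 32.64 → 33.
H and S are unchanged.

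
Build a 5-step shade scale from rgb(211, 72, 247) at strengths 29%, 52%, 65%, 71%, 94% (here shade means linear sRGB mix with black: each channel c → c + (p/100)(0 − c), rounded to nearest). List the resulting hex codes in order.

#9633af, #652377, #4a1956, #3d1548, #0d040f

29%: (211 − 61.19 = 149.81→150, 72 − 20.88 = 51.12→51, 247 − 71.63 = 175.37→175) → #9633af
52%: (211 − 109.72 = 101.28→101, 72 − 37.44 = 34.56→35, 247 − 128.44 = 118.56→119) → #652377
65%: (211 − 137.15 = 73.85→74, 72 − 46.8 = 25.2→25, 247 − 160.55 = 86.45→86) → #4a1956
71%: (211 − 149.81 = 61.19→61, 72 − 51.12 = 20.88→21, 247 − 175.37 = 71.63→72) → #3d1548
94%: (211 − 198.34 = 12.66→13, 72 − 67.68 = 4.32→4, 247 − 232.18 = 14.82→15) → #0d040f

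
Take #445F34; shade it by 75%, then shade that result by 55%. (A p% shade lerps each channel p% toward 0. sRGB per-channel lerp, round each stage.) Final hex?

#445F34 is rgb(68, 95, 52).
A 75% shade moves each channel 75% toward 0:
  R: 68 + 0.75×(0−68) = 68 − 51 = 17 → 17
  G: 95 + 0.75×(0−95) = 95 − 71.25 = 23.75 → 24
  B: 52 − 39 = 13 → 13
After the shade: rgb(17, 24, 13) = #11180D.
Lerp each channel 55% toward 0:
  R: 17 − 9.35 = 7.65 → 8
  G: 24 − 13.2 = 10.8 → 11
  B: 13 + 0.55×(0−13) = 13 − 7.15 = 5.85 → 6
rgb(8, 11, 6) = #080B06.

#080B06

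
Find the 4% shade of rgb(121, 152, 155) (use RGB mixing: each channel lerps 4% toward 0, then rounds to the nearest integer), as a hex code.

#749295

A 4% shade moves each channel 4% toward 0:
  R: 121 + 0.04×(0−121) = 121 − 4.84 = 116.16 → 116
  G: 152 + 0.04×(0−152) = 152 − 6.08 = 145.92 → 146
  B: 155 − 6.2 = 148.8 → 149
rgb(116, 146, 149) = #749295.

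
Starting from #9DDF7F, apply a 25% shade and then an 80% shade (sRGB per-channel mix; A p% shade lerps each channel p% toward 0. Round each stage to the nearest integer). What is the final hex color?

#182113

#9DDF7F is rgb(157, 223, 127).
A 25% shade moves each channel 25% toward 0:
  R: 157 + 0.25×(0−157) = 157 − 39.25 = 117.75 → 118
  G: 223 + 0.25×(0−223) = 223 − 55.75 = 167.25 → 167
  B: 127 + 0.25×(0−127) = 127 − 31.75 = 95.25 → 95
After the shade: rgb(118, 167, 95) = #76A75F.
An 80% shade moves each channel 80% toward 0:
  R: 118 − 94.4 = 23.6 → 24
  G: 167 + 0.8×(0−167) = 167 − 133.6 = 33.4 → 33
  B: 95 + 0.8×(0−95) = 95 − 76 = 19 → 19
rgb(24, 33, 19) = #182113.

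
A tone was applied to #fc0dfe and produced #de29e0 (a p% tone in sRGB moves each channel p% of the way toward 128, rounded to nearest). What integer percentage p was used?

#fc0dfe is rgb(252, 13, 254); #de29e0 is rgb(222, 41, 224).
On the B channel (widest range): 224 ≈ 254 + (p/100)(128 − 254), so p ≈ 100×(224 − 254)/(128 − 254) = -3000/-126 = 23.81.
p = 24 reproduces all three channels after rounding.

24%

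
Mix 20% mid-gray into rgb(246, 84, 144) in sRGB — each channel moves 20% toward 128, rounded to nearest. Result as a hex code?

#de5d8d

Lerp each channel 20% toward 128:
  R: 246 + 0.2×(128−246) = 246 − 23.6 = 222.4 → 222
  G: 84 + 0.2×(128−84) = 84 + 8.8 = 92.8 → 93
  B: 144 + 0.2×(128−144) = 144 − 3.2 = 140.8 → 141
rgb(222, 93, 141) = #de5d8d.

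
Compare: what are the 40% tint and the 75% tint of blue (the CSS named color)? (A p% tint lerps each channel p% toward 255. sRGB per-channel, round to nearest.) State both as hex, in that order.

#6666FF, #BFBFFF

CSS blue is rgb(0, 0, 255).
40% tint:
  R: 0 + 102 = 102 → 102
  G: 0 + 0.4×(255−0) = 0 + 102 = 102 → 102
  B: 255 + 0.4×(255−255) = 255 + 0 = 255 → 255
  → #6666FF
75% tint:
  R: 0 + 0.75×(255−0) = 0 + 191.25 = 191.25 → 191
  G: 0 + 0.75×(255−0) = 0 + 191.25 = 191.25 → 191
  B: 255 + 0 = 255 → 255
  → #BFBFFF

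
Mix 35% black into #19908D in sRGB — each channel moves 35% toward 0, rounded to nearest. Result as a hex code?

#105E5C

#19908D is rgb(25, 144, 141).
A 35% shade moves each channel 35% toward 0:
  R: 25 + 0.35×(0−25) = 25 − 8.75 = 16.25 → 16
  G: 144 + 0.35×(0−144) = 144 − 50.4 = 93.6 → 94
  B: 141 − 49.35 = 91.65 → 92
rgb(16, 94, 92) = #105E5C.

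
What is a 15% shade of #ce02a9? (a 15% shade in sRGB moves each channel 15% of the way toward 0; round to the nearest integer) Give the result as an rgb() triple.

rgb(175, 2, 144)

#ce02a9 is rgb(206, 2, 169).
Lerp each channel 15% toward 0:
  R: 206 + 0.15×(0−206) = 206 − 30.9 = 175.1 → 175
  G: 2 − 0.3 = 1.7 → 2
  B: 169 + 0.15×(0−169) = 169 − 25.35 = 143.65 → 144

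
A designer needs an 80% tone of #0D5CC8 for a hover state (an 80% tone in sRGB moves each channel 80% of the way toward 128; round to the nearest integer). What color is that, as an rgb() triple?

rgb(105, 121, 142)

#0D5CC8 is rgb(13, 92, 200).
An 80% tone moves each channel 80% toward 128:
  R: 13 + 92 = 105 → 105
  G: 92 + 0.8×(128−92) = 92 + 28.8 = 120.8 → 121
  B: 200 + 0.8×(128−200) = 200 − 57.6 = 142.4 → 142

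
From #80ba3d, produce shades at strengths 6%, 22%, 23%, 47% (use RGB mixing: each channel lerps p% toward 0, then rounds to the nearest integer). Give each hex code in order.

#80ba3d is rgb(128, 186, 61).
6%: (128 − 7.68 = 120.32→120, 186 − 11.16 = 174.84→175, 61 − 3.66 = 57.34→57) → #78af39
22%: (128 − 28.16 = 99.84→100, 186 − 40.92 = 145.08→145, 61 − 13.42 = 47.58→48) → #649130
23%: (128 − 29.44 = 98.56→99, 186 − 42.78 = 143.22→143, 61 − 14.03 = 46.97→47) → #638f2f
47%: (128 − 60.16 = 67.84→68, 186 − 87.42 = 98.58→99, 61 − 28.67 = 32.33→32) → #446320

#78af39, #649130, #638f2f, #446320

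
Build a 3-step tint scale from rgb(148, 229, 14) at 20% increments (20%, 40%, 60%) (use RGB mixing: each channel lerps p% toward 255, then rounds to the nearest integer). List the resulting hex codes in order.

20%: (148 + 21.4 = 169.4→169, 229 + 5.2 = 234.2→234, 14 + 48.2 = 62.2→62) → #A9EA3E
40%: (148 + 42.8 = 190.8→191, 229 + 10.4 = 239.4→239, 14 + 96.4 = 110.4→110) → #BFEF6E
60%: (148 + 64.2 = 212.2→212, 229 + 15.6 = 244.6→245, 14 + 144.6 = 158.6→159) → #D4F59F

#A9EA3E, #BFEF6E, #D4F59F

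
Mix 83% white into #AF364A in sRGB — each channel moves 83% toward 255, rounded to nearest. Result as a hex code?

#AF364A is rgb(175, 54, 74).
Per channel, c → c + 0.83(255 − c):
  R: 175 + 66.4 = 241.4 → 241
  G: 54 + 166.83 = 220.83 → 221
  B: 74 + 0.83×(255−74) = 74 + 150.23 = 224.23 → 224
rgb(241, 221, 224) = #F1DDE0.

#F1DDE0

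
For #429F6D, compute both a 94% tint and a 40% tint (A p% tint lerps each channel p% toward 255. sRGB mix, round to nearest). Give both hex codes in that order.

#F4F9F6, #8EC5A7

#429F6D is rgb(66, 159, 109).
94% tint:
  R: 66 + 177.66 = 243.66 → 244
  G: 159 + 0.94×(255−159) = 159 + 90.24 = 249.24 → 249
  B: 109 + 137.24 = 246.24 → 246
  → #F4F9F6
40% tint:
  R: 66 + 0.4×(255−66) = 66 + 75.6 = 141.6 → 142
  G: 159 + 38.4 = 197.4 → 197
  B: 109 + 0.4×(255−109) = 109 + 58.4 = 167.4 → 167
  → #8EC5A7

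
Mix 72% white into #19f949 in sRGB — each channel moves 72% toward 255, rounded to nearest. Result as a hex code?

#bffdcc

#19f949 is rgb(25, 249, 73).
Per channel, c → c + 0.72(255 − c):
  R: 25 + 0.72×(255−25) = 25 + 165.6 = 190.6 → 191
  G: 249 + 4.32 = 253.32 → 253
  B: 73 + 131.04 = 204.04 → 204
rgb(191, 253, 204) = #bffdcc.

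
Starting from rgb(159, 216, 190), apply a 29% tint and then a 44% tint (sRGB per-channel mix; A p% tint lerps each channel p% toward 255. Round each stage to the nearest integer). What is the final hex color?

#d9efe5

A 29% tint moves each channel 29% toward 255:
  R: 159 + 27.84 = 186.84 → 187
  G: 216 + 11.31 = 227.31 → 227
  B: 190 + 0.29×(255−190) = 190 + 18.85 = 208.85 → 209
After the tint: rgb(187, 227, 209) = #bbe3d1.
Per channel, c → c + 0.44(255 − c):
  R: 187 + 29.92 = 216.92 → 217
  G: 227 + 12.32 = 239.32 → 239
  B: 209 + 20.24 = 229.24 → 229
rgb(217, 239, 229) = #d9efe5.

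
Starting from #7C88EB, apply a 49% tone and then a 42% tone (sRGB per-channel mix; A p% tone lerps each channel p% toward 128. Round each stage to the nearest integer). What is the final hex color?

#7C88EB is rgb(124, 136, 235).
Per channel, c → c + 0.49(128 − c):
  R: 124 + 1.96 = 125.96 → 126
  G: 136 − 3.92 = 132.08 → 132
  B: 235 + 0.49×(128−235) = 235 − 52.43 = 182.57 → 183
After the tone: rgb(126, 132, 183) = #7E84B7.
Lerp each channel 42% toward 128:
  R: 126 + 0.84 = 126.84 → 127
  G: 132 + 0.42×(128−132) = 132 − 1.68 = 130.32 → 130
  B: 183 − 23.1 = 159.9 → 160
rgb(127, 130, 160) = #7F82A0.

#7F82A0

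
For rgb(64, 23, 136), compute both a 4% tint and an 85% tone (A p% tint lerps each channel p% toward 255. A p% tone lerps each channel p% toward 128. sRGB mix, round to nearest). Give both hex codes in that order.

#48208D, #767081

4% tint:
  R: 64 + 0.04×(255−64) = 64 + 7.64 = 71.64 → 72
  G: 23 + 0.04×(255−23) = 23 + 9.28 = 32.28 → 32
  B: 136 + 4.76 = 140.76 → 141
  → #48208D
85% tone:
  R: 64 + 0.85×(128−64) = 64 + 54.4 = 118.4 → 118
  G: 23 + 0.85×(128−23) = 23 + 89.25 = 112.25 → 112
  B: 136 + 0.85×(128−136) = 136 − 6.8 = 129.2 → 129
  → #767081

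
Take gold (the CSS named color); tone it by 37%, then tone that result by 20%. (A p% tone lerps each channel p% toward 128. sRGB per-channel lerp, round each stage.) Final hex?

CSS gold is rgb(255, 215, 0).
Per channel, c → c + 0.37(128 − c):
  R: 255 + 0.37×(128−255) = 255 − 46.99 = 208.01 → 208
  G: 215 + 0.37×(128−215) = 215 − 32.19 = 182.81 → 183
  B: 0 + 0.37×(128−0) = 0 + 47.36 = 47.36 → 47
After the tone: rgb(208, 183, 47) = #D0B72F.
A 20% tone moves each channel 20% toward 128:
  R: 208 + 0.2×(128−208) = 208 − 16 = 192 → 192
  G: 183 + 0.2×(128−183) = 183 − 11 = 172 → 172
  B: 47 + 0.2×(128−47) = 47 + 16.2 = 63.2 → 63
rgb(192, 172, 63) = #C0AC3F.

#C0AC3F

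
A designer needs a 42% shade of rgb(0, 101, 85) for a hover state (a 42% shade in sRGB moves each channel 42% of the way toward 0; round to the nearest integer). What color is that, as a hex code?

Per channel, c → c + 0.42(0 − c):
  R: 0 + 0 = 0 → 0
  G: 101 − 42.42 = 58.58 → 59
  B: 85 + 0.42×(0−85) = 85 − 35.7 = 49.3 → 49
rgb(0, 59, 49) = #003B31.

#003B31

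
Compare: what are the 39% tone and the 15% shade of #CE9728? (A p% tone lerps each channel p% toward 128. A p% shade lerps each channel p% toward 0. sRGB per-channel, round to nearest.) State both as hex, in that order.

#B08E4A, #AF8022

#CE9728 is rgb(206, 151, 40).
39% tone:
  R: 206 + 0.39×(128−206) = 206 − 30.42 = 175.58 → 176
  G: 151 + 0.39×(128−151) = 151 − 8.97 = 142.03 → 142
  B: 40 + 34.32 = 74.32 → 74
  → #B08E4A
15% shade:
  R: 206 − 30.9 = 175.1 → 175
  G: 151 − 22.65 = 128.35 → 128
  B: 40 + 0.15×(0−40) = 40 − 6 = 34 → 34
  → #AF8022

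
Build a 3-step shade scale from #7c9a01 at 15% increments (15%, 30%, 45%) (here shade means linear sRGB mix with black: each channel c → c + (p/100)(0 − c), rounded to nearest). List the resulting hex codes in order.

#698301, #576c01, #445501

#7c9a01 is rgb(124, 154, 1).
15%: (124 − 18.6 = 105.4→105, 154 − 23.1 = 130.9→131, 1→1) → #698301
30%: (124 − 37.2 = 86.8→87, 154 − 46.2 = 107.8→108, 1→1) → #576c01
45%: (124 − 55.8 = 68.2→68, 154 − 69.3 = 84.7→85, 1→1) → #445501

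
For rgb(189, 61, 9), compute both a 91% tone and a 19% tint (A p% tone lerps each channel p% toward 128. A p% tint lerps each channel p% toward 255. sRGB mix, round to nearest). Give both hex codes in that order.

#857A75, #CA6238

91% tone:
  R: 189 + 0.91×(128−189) = 189 − 55.51 = 133.49 → 133
  G: 61 + 0.91×(128−61) = 61 + 60.97 = 121.97 → 122
  B: 9 + 0.91×(128−9) = 9 + 108.29 = 117.29 → 117
  → #857A75
19% tint:
  R: 189 + 0.19×(255−189) = 189 + 12.54 = 201.54 → 202
  G: 61 + 36.86 = 97.86 → 98
  B: 9 + 46.74 = 55.74 → 56
  → #CA6238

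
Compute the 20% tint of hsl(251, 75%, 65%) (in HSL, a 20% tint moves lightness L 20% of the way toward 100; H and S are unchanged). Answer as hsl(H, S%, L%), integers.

hsl(251, 75%, 72%)

L moves 20% from 65 toward 100: 65 + 7 = 72 → 72.
H and S are unchanged.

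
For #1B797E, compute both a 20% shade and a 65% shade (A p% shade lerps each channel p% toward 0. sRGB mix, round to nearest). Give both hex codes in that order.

#166165, #092A2C

#1B797E is rgb(27, 121, 126).
20% shade:
  R: 27 − 5.4 = 21.6 → 22
  G: 121 − 24.2 = 96.8 → 97
  B: 126 + 0.2×(0−126) = 126 − 25.2 = 100.8 → 101
  → #166165
65% shade:
  R: 27 + 0.65×(0−27) = 27 − 17.55 = 9.45 → 9
  G: 121 − 78.65 = 42.35 → 42
  B: 126 + 0.65×(0−126) = 126 − 81.9 = 44.1 → 44
  → #092A2C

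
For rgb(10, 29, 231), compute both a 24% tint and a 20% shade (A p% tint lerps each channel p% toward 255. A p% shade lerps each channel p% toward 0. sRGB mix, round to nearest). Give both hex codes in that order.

24% tint:
  R: 10 + 0.24×(255−10) = 10 + 58.8 = 68.8 → 69
  G: 29 + 0.24×(255−29) = 29 + 54.24 = 83.24 → 83
  B: 231 + 0.24×(255−231) = 231 + 5.76 = 236.76 → 237
  → #4553ed
20% shade:
  R: 10 + 0.2×(0−10) = 10 − 2 = 8 → 8
  G: 29 + 0.2×(0−29) = 29 − 5.8 = 23.2 → 23
  B: 231 − 46.2 = 184.8 → 185
  → #0817b9

#4553ed, #0817b9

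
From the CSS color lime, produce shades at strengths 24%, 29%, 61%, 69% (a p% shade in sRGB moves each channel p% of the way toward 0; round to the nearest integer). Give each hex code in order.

CSS lime is rgb(0, 255, 0).
24%: (0→0, 255 − 61.2 = 193.8→194, 0→0) → #00C200
29%: (0→0, 255 − 73.95 = 181.05→181, 0→0) → #00B500
61%: (0→0, 255 − 155.55 = 99.45→99, 0→0) → #006300
69%: (0→0, 255 − 175.95 = 79.05→79, 0→0) → #004F00

#00C200, #00B500, #006300, #004F00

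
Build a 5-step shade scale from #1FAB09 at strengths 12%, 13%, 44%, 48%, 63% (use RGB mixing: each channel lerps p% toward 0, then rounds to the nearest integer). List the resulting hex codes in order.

#1B9608, #1B9508, #116005, #105905, #0B3F03

#1FAB09 is rgb(31, 171, 9).
12%: (31 − 3.72 = 27.28→27, 171 − 20.52 = 150.48→150, 9 − 1.08 = 7.92→8) → #1B9608
13%: (31 − 4.03 = 26.97→27, 171 − 22.23 = 148.77→149, 9 − 1.17 = 7.83→8) → #1B9508
44%: (31 − 13.64 = 17.36→17, 171 − 75.24 = 95.76→96, 9 − 3.96 = 5.04→5) → #116005
48%: (31 − 14.88 = 16.12→16, 171 − 82.08 = 88.92→89, 9 − 4.32 = 4.68→5) → #105905
63%: (31 − 19.53 = 11.47→11, 171 − 107.73 = 63.27→63, 9 − 5.67 = 3.33→3) → #0B3F03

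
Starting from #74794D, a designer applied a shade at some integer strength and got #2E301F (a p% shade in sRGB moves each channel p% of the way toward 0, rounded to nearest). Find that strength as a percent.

#74794D is rgb(116, 121, 77); #2E301F is rgb(46, 48, 31).
On the G channel (widest range): 48 ≈ 121 + (p/100)(0 − 121), so p ≈ 100×(48 − 121)/(0 − 121) = -7300/-121 = 60.33.
p = 60 reproduces all three channels after rounding.

60%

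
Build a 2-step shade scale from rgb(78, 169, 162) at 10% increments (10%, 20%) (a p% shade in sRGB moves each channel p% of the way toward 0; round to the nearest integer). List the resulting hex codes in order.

10%: (78 − 7.8 = 70.2→70, 169 − 16.9 = 152.1→152, 162 − 16.2 = 145.8→146) → #469892
20%: (78 − 15.6 = 62.4→62, 169 − 33.8 = 135.2→135, 162 − 32.4 = 129.6→130) → #3E8782

#469892, #3E8782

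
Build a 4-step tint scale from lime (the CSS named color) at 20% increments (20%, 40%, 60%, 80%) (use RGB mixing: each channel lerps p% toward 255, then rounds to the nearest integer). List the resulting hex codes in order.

#33ff33, #66ff66, #99ff99, #ccffcc

CSS lime is rgb(0, 255, 0).
20%: (0 + 51 = 51→51, 255→255, 0 + 51 = 51→51) → #33ff33
40%: (0 + 102 = 102→102, 255→255, 0 + 102 = 102→102) → #66ff66
60%: (0 + 153 = 153→153, 255→255, 0 + 153 = 153→153) → #99ff99
80%: (0 + 204 = 204→204, 255→255, 0 + 204 = 204→204) → #ccffcc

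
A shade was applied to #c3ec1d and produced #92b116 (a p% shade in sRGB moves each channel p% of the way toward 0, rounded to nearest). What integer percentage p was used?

25%

#c3ec1d is rgb(195, 236, 29); #92b116 is rgb(146, 177, 22).
On the G channel (widest range): 177 ≈ 236 + (p/100)(0 − 236), so p ≈ 100×(177 − 236)/(0 − 236) = -5900/-236 = 25.00.
p = 25 reproduces all three channels after rounding.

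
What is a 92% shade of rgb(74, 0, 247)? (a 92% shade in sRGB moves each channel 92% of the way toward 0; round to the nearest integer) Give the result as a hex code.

A 92% shade moves each channel 92% toward 0:
  R: 74 + 0.92×(0−74) = 74 − 68.08 = 5.92 → 6
  G: 0 + 0 = 0 → 0
  B: 247 − 227.24 = 19.76 → 20
rgb(6, 0, 20) = #060014.

#060014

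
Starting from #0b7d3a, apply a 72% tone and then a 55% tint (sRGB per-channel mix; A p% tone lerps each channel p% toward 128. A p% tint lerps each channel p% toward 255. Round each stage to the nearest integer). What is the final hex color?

#0b7d3a is rgb(11, 125, 58).
Per channel, c → c + 0.72(128 − c):
  R: 11 + 0.72×(128−11) = 11 + 84.24 = 95.24 → 95
  G: 125 + 2.16 = 127.16 → 127
  B: 58 + 50.4 = 108.4 → 108
After the tone: rgb(95, 127, 108) = #5f7f6c.
Lerp each channel 55% toward 255:
  R: 95 + 0.55×(255−95) = 95 + 88 = 183 → 183
  G: 127 + 0.55×(255−127) = 127 + 70.4 = 197.4 → 197
  B: 108 + 80.85 = 188.85 → 189
rgb(183, 197, 189) = #b7c5bd.

#b7c5bd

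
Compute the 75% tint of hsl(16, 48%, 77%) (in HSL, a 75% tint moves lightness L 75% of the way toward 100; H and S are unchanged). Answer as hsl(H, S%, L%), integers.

L moves 75% from 77 toward 100: 77 + 17.25 = 94.25 → 94.
H and S are unchanged.

hsl(16, 48%, 94%)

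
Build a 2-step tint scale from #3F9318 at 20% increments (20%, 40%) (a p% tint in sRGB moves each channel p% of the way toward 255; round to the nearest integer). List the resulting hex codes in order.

#3F9318 is rgb(63, 147, 24).
20%: (63 + 38.4 = 101.4→101, 147 + 21.6 = 168.6→169, 24 + 46.2 = 70.2→70) → #65A946
40%: (63 + 76.8 = 139.8→140, 147 + 43.2 = 190.2→190, 24 + 92.4 = 116.4→116) → #8CBE74

#65A946, #8CBE74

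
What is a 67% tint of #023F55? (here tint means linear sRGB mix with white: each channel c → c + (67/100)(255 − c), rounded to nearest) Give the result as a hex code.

#023F55 is rgb(2, 63, 85).
A 67% tint moves each channel 67% toward 255:
  R: 2 + 0.67×(255−2) = 2 + 169.51 = 171.51 → 172
  G: 63 + 0.67×(255−63) = 63 + 128.64 = 191.64 → 192
  B: 85 + 0.67×(255−85) = 85 + 113.9 = 198.9 → 199
rgb(172, 192, 199) = #ACC0C7.

#ACC0C7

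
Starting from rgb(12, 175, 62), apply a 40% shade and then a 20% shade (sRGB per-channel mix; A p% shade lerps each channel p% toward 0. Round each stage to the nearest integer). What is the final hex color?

Lerp each channel 40% toward 0:
  R: 12 + 0.4×(0−12) = 12 − 4.8 = 7.2 → 7
  G: 175 + 0.4×(0−175) = 175 − 70 = 105 → 105
  B: 62 + 0.4×(0−62) = 62 − 24.8 = 37.2 → 37
After the shade: rgb(7, 105, 37) = #076925.
A 20% shade moves each channel 20% toward 0:
  R: 7 + 0.2×(0−7) = 7 − 1.4 = 5.6 → 6
  G: 105 + 0.2×(0−105) = 105 − 21 = 84 → 84
  B: 37 − 7.4 = 29.6 → 30
rgb(6, 84, 30) = #06541E.

#06541E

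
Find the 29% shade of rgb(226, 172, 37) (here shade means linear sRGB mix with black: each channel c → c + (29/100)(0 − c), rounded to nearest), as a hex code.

#a07a1a

Per channel, c → c + 0.29(0 − c):
  R: 226 − 65.54 = 160.46 → 160
  G: 172 − 49.88 = 122.12 → 122
  B: 37 − 10.73 = 26.27 → 26
rgb(160, 122, 26) = #a07a1a.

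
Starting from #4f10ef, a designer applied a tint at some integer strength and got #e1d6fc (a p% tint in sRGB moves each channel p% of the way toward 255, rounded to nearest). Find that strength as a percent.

#4f10ef is rgb(79, 16, 239); #e1d6fc is rgb(225, 214, 252).
On the G channel (widest range): 214 ≈ 16 + (p/100)(255 − 16), so p ≈ 100×(214 − 16)/(255 − 16) = 19800/239 = 82.85.
p = 83 reproduces all three channels after rounding.

83%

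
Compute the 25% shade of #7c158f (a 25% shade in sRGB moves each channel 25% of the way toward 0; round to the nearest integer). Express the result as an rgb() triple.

rgb(93, 16, 107)

#7c158f is rgb(124, 21, 143).
Per channel, c → c + 0.25(0 − c):
  R: 124 − 31 = 93 → 93
  G: 21 − 5.25 = 15.75 → 16
  B: 143 + 0.25×(0−143) = 143 − 35.75 = 107.25 → 107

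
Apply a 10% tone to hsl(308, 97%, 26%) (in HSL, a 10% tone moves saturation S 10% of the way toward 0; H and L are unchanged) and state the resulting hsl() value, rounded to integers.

S moves 10% from 97 toward 0: 97 − 9.7 = 87.3 → 87.
H and L are unchanged.

hsl(308, 87%, 26%)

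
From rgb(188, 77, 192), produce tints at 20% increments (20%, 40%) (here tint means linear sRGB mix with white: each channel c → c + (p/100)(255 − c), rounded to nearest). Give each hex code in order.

#C971CD, #D794D9

20%: (188 + 13.4 = 201.4→201, 77 + 35.6 = 112.6→113, 192 + 12.6 = 204.6→205) → #C971CD
40%: (188 + 26.8 = 214.8→215, 77 + 71.2 = 148.2→148, 192 + 25.2 = 217.2→217) → #D794D9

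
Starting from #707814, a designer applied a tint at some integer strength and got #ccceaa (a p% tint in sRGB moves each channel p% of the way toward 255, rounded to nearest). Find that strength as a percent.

#707814 is rgb(112, 120, 20); #ccceaa is rgb(204, 206, 170).
On the B channel (widest range): 170 ≈ 20 + (p/100)(255 − 20), so p ≈ 100×(170 − 20)/(255 − 20) = 15000/235 = 63.83.
p = 64 reproduces all three channels after rounding.

64%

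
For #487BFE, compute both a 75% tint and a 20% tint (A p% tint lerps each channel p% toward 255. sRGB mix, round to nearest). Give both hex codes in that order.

#D1DEFF, #6D95FE

#487BFE is rgb(72, 123, 254).
75% tint:
  R: 72 + 137.25 = 209.25 → 209
  G: 123 + 99 = 222 → 222
  B: 254 + 0.75 = 254.75 → 255
  → #D1DEFF
20% tint:
  R: 72 + 0.2×(255−72) = 72 + 36.6 = 108.6 → 109
  G: 123 + 0.2×(255−123) = 123 + 26.4 = 149.4 → 149
  B: 254 + 0.2 = 254.2 → 254
  → #6D95FE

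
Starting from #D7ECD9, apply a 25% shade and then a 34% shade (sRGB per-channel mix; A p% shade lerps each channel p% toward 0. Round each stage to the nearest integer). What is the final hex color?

#6A756C

#D7ECD9 is rgb(215, 236, 217).
A 25% shade moves each channel 25% toward 0:
  R: 215 + 0.25×(0−215) = 215 − 53.75 = 161.25 → 161
  G: 236 − 59 = 177 → 177
  B: 217 − 54.25 = 162.75 → 163
After the shade: rgb(161, 177, 163) = #A1B1A3.
Lerp each channel 34% toward 0:
  R: 161 + 0.34×(0−161) = 161 − 54.74 = 106.26 → 106
  G: 177 + 0.34×(0−177) = 177 − 60.18 = 116.82 → 117
  B: 163 + 0.34×(0−163) = 163 − 55.42 = 107.58 → 108
rgb(106, 117, 108) = #6A756C.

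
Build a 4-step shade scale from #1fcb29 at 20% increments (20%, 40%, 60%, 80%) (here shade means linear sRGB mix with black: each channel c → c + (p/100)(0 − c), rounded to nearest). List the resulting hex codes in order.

#1fcb29 is rgb(31, 203, 41).
20%: (31 − 6.2 = 24.8→25, 203 − 40.6 = 162.4→162, 41 − 8.2 = 32.8→33) → #19a221
40%: (31 − 12.4 = 18.6→19, 203 − 81.2 = 121.8→122, 41 − 16.4 = 24.6→25) → #137a19
60%: (31 − 18.6 = 12.4→12, 203 − 121.8 = 81.2→81, 41 − 24.6 = 16.4→16) → #0c5110
80%: (31 − 24.8 = 6.2→6, 203 − 162.4 = 40.6→41, 41 − 32.8 = 8.2→8) → #062908

#19a221, #137a19, #0c5110, #062908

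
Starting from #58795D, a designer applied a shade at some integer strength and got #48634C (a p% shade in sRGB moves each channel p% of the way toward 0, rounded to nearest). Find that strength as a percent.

#58795D is rgb(88, 121, 93); #48634C is rgb(72, 99, 76).
On the G channel (widest range): 99 ≈ 121 + (p/100)(0 − 121), so p ≈ 100×(99 − 121)/(0 − 121) = -2200/-121 = 18.18.
p = 18 reproduces all three channels after rounding.

18%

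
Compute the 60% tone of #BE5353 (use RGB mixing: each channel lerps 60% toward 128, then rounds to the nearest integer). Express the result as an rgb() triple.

#BE5353 is rgb(190, 83, 83).
Lerp each channel 60% toward 128:
  R: 190 + 0.6×(128−190) = 190 − 37.2 = 152.8 → 153
  G: 83 + 27 = 110 → 110
  B: 83 + 0.6×(128−83) = 83 + 27 = 110 → 110

rgb(153, 110, 110)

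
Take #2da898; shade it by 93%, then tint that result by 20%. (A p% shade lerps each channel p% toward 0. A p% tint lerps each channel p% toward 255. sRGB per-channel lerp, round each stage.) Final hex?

#2da898 is rgb(45, 168, 152).
Per channel, c → c + 0.93(0 − c):
  R: 45 + 0.93×(0−45) = 45 − 41.85 = 3.15 → 3
  G: 168 + 0.93×(0−168) = 168 − 156.24 = 11.76 → 12
  B: 152 + 0.93×(0−152) = 152 − 141.36 = 10.64 → 11
After the shade: rgb(3, 12, 11) = #030c0b.
Lerp each channel 20% toward 255:
  R: 3 + 0.2×(255−3) = 3 + 50.4 = 53.4 → 53
  G: 12 + 48.6 = 60.6 → 61
  B: 11 + 48.8 = 59.8 → 60
rgb(53, 61, 60) = #353d3c.

#353d3c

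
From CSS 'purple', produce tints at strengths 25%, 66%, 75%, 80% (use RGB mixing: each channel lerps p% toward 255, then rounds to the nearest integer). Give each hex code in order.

CSS purple is rgb(128, 0, 128).
25%: (128 + 31.75 = 159.75→160, 0 + 63.75 = 63.75→64, 128 + 31.75 = 159.75→160) → #a040a0
66%: (128 + 83.82 = 211.82→212, 0 + 168.3 = 168.3→168, 128 + 83.82 = 211.82→212) → #d4a8d4
75%: (128 + 95.25 = 223.25→223, 0 + 191.25 = 191.25→191, 128 + 95.25 = 223.25→223) → #dfbfdf
80%: (128 + 101.6 = 229.6→230, 0 + 204 = 204→204, 128 + 101.6 = 229.6→230) → #e6cce6

#a040a0, #d4a8d4, #dfbfdf, #e6cce6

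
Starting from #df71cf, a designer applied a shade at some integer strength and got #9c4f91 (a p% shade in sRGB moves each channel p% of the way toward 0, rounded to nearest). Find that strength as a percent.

#df71cf is rgb(223, 113, 207); #9c4f91 is rgb(156, 79, 145).
On the R channel (widest range): 156 ≈ 223 + (p/100)(0 − 223), so p ≈ 100×(156 − 223)/(0 − 223) = -6700/-223 = 30.04.
p = 30 reproduces all three channels after rounding.

30%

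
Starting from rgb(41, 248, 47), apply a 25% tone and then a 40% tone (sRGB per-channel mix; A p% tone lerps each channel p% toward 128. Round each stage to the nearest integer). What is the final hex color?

A 25% tone moves each channel 25% toward 128:
  R: 41 + 0.25×(128−41) = 41 + 21.75 = 62.75 → 63
  G: 248 − 30 = 218 → 218
  B: 47 + 0.25×(128−47) = 47 + 20.25 = 67.25 → 67
After the tone: rgb(63, 218, 67) = #3FDA43.
Per channel, c → c + 0.4(128 − c):
  R: 63 + 0.4×(128−63) = 63 + 26 = 89 → 89
  G: 218 + 0.4×(128−218) = 218 − 36 = 182 → 182
  B: 67 + 0.4×(128−67) = 67 + 24.4 = 91.4 → 91
rgb(89, 182, 91) = #59B65B.

#59B65B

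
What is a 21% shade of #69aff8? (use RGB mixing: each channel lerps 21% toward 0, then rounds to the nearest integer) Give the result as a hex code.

#69aff8 is rgb(105, 175, 248).
Lerp each channel 21% toward 0:
  R: 105 + 0.21×(0−105) = 105 − 22.05 = 82.95 → 83
  G: 175 − 36.75 = 138.25 → 138
  B: 248 + 0.21×(0−248) = 248 − 52.08 = 195.92 → 196
rgb(83, 138, 196) = #538ac4.

#538ac4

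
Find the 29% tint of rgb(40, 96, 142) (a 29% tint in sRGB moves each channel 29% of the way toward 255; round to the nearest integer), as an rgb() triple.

rgb(102, 142, 175)

Lerp each channel 29% toward 255:
  R: 40 + 62.35 = 102.35 → 102
  G: 96 + 46.11 = 142.11 → 142
  B: 142 + 0.29×(255−142) = 142 + 32.77 = 174.77 → 175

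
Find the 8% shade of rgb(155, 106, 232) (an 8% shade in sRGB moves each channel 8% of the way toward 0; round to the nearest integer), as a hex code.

#8f62d5

Lerp each channel 8% toward 0:
  R: 155 − 12.4 = 142.6 → 143
  G: 106 − 8.48 = 97.52 → 98
  B: 232 + 0.08×(0−232) = 232 − 18.56 = 213.44 → 213
rgb(143, 98, 213) = #8f62d5.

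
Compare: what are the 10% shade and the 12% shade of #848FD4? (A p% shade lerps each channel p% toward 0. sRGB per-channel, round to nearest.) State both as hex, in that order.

#848FD4 is rgb(132, 143, 212).
10% shade:
  R: 132 − 13.2 = 118.8 → 119
  G: 143 − 14.3 = 128.7 → 129
  B: 212 − 21.2 = 190.8 → 191
  → #7781BF
12% shade:
  R: 132 + 0.12×(0−132) = 132 − 15.84 = 116.16 → 116
  G: 143 + 0.12×(0−143) = 143 − 17.16 = 125.84 → 126
  B: 212 − 25.44 = 186.56 → 187
  → #747EBB

#7781BF, #747EBB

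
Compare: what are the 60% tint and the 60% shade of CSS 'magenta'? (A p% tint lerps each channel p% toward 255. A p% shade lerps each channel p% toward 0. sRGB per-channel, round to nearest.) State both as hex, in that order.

#ff99ff, #660066

CSS magenta is rgb(255, 0, 255).
60% tint:
  R: 255 + 0 = 255 → 255
  G: 0 + 0.6×(255−0) = 0 + 153 = 153 → 153
  B: 255 + 0 = 255 → 255
  → #ff99ff
60% shade:
  R: 255 − 153 = 102 → 102
  G: 0 + 0.6×(0−0) = 0 + 0 = 0 → 0
  B: 255 + 0.6×(0−255) = 255 − 153 = 102 → 102
  → #660066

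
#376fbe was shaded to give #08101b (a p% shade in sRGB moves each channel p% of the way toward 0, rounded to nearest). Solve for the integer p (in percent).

86%

#376fbe is rgb(55, 111, 190); #08101b is rgb(8, 16, 27).
On the B channel (widest range): 27 ≈ 190 + (p/100)(0 − 190), so p ≈ 100×(27 − 190)/(0 − 190) = -16300/-190 = 85.79.
p = 86 reproduces all three channels after rounding.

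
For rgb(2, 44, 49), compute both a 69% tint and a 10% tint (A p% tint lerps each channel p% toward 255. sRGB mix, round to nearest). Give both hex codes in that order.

69% tint:
  R: 2 + 174.57 = 176.57 → 177
  G: 44 + 145.59 = 189.59 → 190
  B: 49 + 142.14 = 191.14 → 191
  → #b1bebf
10% tint:
  R: 2 + 0.1×(255−2) = 2 + 25.3 = 27.3 → 27
  G: 44 + 0.1×(255−44) = 44 + 21.1 = 65.1 → 65
  B: 49 + 20.6 = 69.6 → 70
  → #1b4146

#b1bebf, #1b4146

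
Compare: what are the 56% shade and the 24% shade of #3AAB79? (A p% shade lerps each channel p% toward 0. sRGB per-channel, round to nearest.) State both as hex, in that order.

#1A4B35, #2C825C

#3AAB79 is rgb(58, 171, 121).
56% shade:
  R: 58 + 0.56×(0−58) = 58 − 32.48 = 25.52 → 26
  G: 171 + 0.56×(0−171) = 171 − 95.76 = 75.24 → 75
  B: 121 + 0.56×(0−121) = 121 − 67.76 = 53.24 → 53
  → #1A4B35
24% shade:
  R: 58 + 0.24×(0−58) = 58 − 13.92 = 44.08 → 44
  G: 171 + 0.24×(0−171) = 171 − 41.04 = 129.96 → 130
  B: 121 − 29.04 = 91.96 → 92
  → #2C825C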